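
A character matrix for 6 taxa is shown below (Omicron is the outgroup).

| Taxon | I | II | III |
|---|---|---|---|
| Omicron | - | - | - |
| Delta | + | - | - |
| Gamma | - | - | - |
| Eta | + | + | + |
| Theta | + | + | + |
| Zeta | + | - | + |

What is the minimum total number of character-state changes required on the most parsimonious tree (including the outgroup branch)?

3

The outgroup has state '-' for every character, so '+' is the derived state throughout.
I: derived state '+' in Delta, Eta, Theta, and Zeta only — synapomorphy for {Delta, Eta, Theta, Zeta}.
Only Eta and Theta show the derived state '+' for II, supporting them as a clade.
III: derived state '+' in Eta, Theta, and Zeta only — synapomorphy for {Eta, Theta, Zeta}.
Most parsimonious ingroup topology: ((Delta,((Eta,Theta),Zeta)),Gamma).
Changes per character on this tree: I: 1; II: 1; III: 1.
Total = 3.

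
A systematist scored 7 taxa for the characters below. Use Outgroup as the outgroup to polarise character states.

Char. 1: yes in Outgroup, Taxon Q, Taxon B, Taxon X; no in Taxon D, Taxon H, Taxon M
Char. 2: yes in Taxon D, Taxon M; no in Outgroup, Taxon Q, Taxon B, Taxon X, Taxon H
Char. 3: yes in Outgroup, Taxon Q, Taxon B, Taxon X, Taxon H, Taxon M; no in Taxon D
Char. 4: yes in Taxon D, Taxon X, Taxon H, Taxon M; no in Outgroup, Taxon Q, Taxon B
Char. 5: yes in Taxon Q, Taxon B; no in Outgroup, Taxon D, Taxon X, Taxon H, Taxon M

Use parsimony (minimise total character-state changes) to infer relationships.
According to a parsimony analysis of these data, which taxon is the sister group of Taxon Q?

Character polarity is set by the outgroup: the derived state is whichever differs from the outgroup's state, so for Char. 1, Char. 3 the derived state is 'no', and for the remaining characters it is 'yes'.
Only Taxon D, Taxon H, and Taxon M show the derived state 'no' for Char. 1, supporting them as a clade.
Char. 2 (derived state 'yes') is shared by Taxon D and Taxon M — a synapomorphy uniting that clade.
Char. 3 (derived state 'no') is unique to Taxon D (autapomorphy; uninformative for grouping).
Char. 4 (derived state 'yes') is shared by Taxon D, Taxon H, Taxon M, and Taxon X — a synapomorphy uniting that clade.
Char. 5 (derived state 'yes') is shared by Taxon B and Taxon Q — a synapomorphy uniting that clade.
Most parsimonious ingroup topology: ((Taxon Q,Taxon B),(((Taxon D,Taxon M),Taxon H),Taxon X)).
Taxon Q and Taxon B form a cherry on this tree, so they are sister taxa.

Taxon B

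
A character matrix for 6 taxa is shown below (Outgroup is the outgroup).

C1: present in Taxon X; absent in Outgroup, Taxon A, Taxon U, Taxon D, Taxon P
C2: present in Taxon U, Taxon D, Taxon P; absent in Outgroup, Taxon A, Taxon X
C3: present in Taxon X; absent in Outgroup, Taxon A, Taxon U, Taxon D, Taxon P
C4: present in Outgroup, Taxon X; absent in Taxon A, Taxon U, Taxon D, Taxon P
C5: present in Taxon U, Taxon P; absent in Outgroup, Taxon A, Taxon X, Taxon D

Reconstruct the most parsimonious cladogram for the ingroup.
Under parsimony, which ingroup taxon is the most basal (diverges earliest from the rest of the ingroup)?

Character polarity is set by the outgroup: the derived state is whichever differs from the outgroup's state, so for C4 the derived state is 'absent', and for the remaining characters it is 'present'.
C1 (derived state 'present') is unique to Taxon X (autapomorphy; uninformative for grouping).
C2 (derived state 'present') is shared by Taxon D, Taxon P, and Taxon U — a synapomorphy uniting that clade.
C3: derived state 'present' in Taxon X only — an autapomorphy, so it tells us nothing about relationships among taxa.
C4: derived state 'absent' in Taxon A, Taxon D, Taxon P, and Taxon U only — synapomorphy for {Taxon A, Taxon D, Taxon P, Taxon U}.
C5: derived state 'present' in Taxon P and Taxon U only — synapomorphy for {Taxon P, Taxon U}.
Most parsimonious ingroup topology: ((Taxon A,((Taxon U,Taxon P),Taxon D)),Taxon X).
Taxon X is sister to the clade containing all other ingroup taxa, so it is the earliest-diverging (most basal) ingroup lineage.

Taxon X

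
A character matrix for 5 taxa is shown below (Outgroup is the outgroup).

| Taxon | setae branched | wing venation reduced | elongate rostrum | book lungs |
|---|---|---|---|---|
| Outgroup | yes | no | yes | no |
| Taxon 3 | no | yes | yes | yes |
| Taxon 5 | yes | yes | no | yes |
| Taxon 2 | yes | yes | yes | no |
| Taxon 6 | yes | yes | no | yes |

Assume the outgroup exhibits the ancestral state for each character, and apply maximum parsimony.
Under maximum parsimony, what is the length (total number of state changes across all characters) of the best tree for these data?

4

Character polarity is set by the outgroup: the derived state is whichever differs from the outgroup's state, so for setae branched, elongate rostrum the derived state is 'no', and for the remaining characters it is 'yes'.
setae branched (derived state 'no') is unique to Taxon 3 (autapomorphy; uninformative for grouping).
wing venation reduced (derived state 'yes') is shared by all ingroup taxa — unites the whole ingroup.
Only Taxon 5 and Taxon 6 show the derived state 'no' for elongate rostrum, supporting them as a clade.
Only Taxon 3, Taxon 5, and Taxon 6 show the derived state 'yes' for book lungs, supporting them as a clade.
Most parsimonious ingroup topology: ((Taxon 3,(Taxon 5,Taxon 6)),Taxon 2).
Changes per character on this tree: setae branched: 1; wing venation reduced: 1; elongate rostrum: 1; book lungs: 1.
Total = 4.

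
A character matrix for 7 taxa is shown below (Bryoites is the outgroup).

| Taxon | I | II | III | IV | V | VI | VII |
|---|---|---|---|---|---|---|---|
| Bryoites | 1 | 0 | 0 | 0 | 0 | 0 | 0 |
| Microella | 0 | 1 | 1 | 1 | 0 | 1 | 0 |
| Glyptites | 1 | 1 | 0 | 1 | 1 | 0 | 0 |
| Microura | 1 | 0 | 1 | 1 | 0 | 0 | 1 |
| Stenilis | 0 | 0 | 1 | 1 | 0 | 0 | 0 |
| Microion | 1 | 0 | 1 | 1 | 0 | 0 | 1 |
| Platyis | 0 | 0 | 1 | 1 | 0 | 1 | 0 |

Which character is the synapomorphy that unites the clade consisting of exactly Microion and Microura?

VII

Character polarity is set by the outgroup: the derived state is whichever differs from the outgroup's state, so for I the derived state is '0', and for the remaining characters it is '1'.
I (derived state '0') is shared by Microella, Platyis, and Stenilis — a synapomorphy uniting that clade.
II groups Glyptites and Microella, which is incompatible with the clades supported by the remaining characters; treating it as convergent (homoplasy) costs fewer steps than any alternative tree.
Only Microella, Microion, Microura, Platyis, and Stenilis show the derived state '1' for III, supporting them as a clade.
All ingroup taxa share the derived state '1' for IV; it defines the ingroup but does not resolve relationships within it.
V (derived state '1') is unique to Glyptites (autapomorphy; uninformative for grouping).
VI: derived state '1' in Microella and Platyis only — synapomorphy for {Microella, Platyis}.
VII (derived state '1') is shared by Microion and Microura — a synapomorphy uniting that clade.
Most parsimonious ingroup topology: ((((Microella,Platyis),Stenilis),(Microura,Microion)),Glyptites).
The clade {Microion, Microura} is supported by VII: its derived state '1' occurs in exactly those taxa and in no other taxon (including the outgroup).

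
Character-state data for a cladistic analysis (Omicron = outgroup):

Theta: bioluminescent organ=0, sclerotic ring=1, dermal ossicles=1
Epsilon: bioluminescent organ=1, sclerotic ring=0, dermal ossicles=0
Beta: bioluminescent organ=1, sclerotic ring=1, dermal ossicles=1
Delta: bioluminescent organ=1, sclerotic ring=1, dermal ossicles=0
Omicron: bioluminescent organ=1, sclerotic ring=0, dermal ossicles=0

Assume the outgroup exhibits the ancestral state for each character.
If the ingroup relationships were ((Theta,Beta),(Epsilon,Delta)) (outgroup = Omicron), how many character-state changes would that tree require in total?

4

Map each character onto ((Theta,Beta),(Epsilon,Delta)) (rooted by Omicron) and count the minimum state changes it requires (Fitch parsimony):
bioluminescent organ: 1; sclerotic ring: 2; dermal ossicles: 1.
Total tree length = 4.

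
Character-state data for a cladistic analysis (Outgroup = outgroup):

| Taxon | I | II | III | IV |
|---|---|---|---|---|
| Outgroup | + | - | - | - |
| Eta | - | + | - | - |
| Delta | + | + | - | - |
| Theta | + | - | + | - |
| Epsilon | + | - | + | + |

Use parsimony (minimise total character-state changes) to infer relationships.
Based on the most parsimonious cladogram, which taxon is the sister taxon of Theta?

Epsilon

Character polarity is set by the outgroup: the derived state is whichever differs from the outgroup's state, so for I the derived state is '-', and for the remaining characters it is '+'.
I: derived state '-' in Eta only — an autapomorphy, so it tells us nothing about relationships among taxa.
II (derived state '+') is shared by Delta and Eta — a synapomorphy uniting that clade.
III (derived state '+') is shared by Epsilon and Theta — a synapomorphy uniting that clade.
IV: derived state '+' in Epsilon only — an autapomorphy, so it tells us nothing about relationships among taxa.
Most parsimonious ingroup topology: ((Eta,Delta),(Theta,Epsilon)).
Theta and Epsilon form a cherry on this tree, so they are sister taxa.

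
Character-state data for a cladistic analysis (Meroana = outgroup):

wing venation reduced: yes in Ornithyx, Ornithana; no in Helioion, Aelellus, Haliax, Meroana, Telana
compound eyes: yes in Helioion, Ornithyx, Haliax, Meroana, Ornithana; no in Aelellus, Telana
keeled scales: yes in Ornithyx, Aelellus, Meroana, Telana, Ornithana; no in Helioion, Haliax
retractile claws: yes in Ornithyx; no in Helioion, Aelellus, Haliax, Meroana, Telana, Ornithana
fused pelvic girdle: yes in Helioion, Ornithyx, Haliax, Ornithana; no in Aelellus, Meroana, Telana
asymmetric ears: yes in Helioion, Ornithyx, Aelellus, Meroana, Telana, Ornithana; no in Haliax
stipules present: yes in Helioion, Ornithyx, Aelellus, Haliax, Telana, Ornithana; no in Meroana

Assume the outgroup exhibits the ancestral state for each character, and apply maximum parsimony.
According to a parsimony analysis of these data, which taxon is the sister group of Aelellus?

Telana

Character polarity is set by the outgroup: the derived state is whichever differs from the outgroup's state, so for compound eyes, keeled scales, asymmetric ears the derived state is 'no', and for the remaining characters it is 'yes'.
wing venation reduced (derived state 'yes') is shared by Ornithana and Ornithyx — a synapomorphy uniting that clade.
Only Aelellus and Telana show the derived state 'no' for compound eyes, supporting them as a clade.
keeled scales: derived state 'no' in Haliax and Helioion only — synapomorphy for {Haliax, Helioion}.
retractile claws (derived state 'yes') is unique to Ornithyx (autapomorphy; uninformative for grouping).
fused pelvic girdle: derived state 'yes' in Haliax, Helioion, Ornithana, and Ornithyx only — synapomorphy for {Haliax, Helioion, Ornithana, Ornithyx}.
asymmetric ears: derived state 'no' in Haliax only — an autapomorphy, so it tells us nothing about relationships among taxa.
stipules present (derived state 'yes') is shared by all ingroup taxa — unites the whole ingroup.
Most parsimonious ingroup topology: (((Ornithyx,Ornithana),(Helioion,Haliax)),(Aelellus,Telana)).
Aelellus and Telana form a cherry on this tree, so they are sister taxa.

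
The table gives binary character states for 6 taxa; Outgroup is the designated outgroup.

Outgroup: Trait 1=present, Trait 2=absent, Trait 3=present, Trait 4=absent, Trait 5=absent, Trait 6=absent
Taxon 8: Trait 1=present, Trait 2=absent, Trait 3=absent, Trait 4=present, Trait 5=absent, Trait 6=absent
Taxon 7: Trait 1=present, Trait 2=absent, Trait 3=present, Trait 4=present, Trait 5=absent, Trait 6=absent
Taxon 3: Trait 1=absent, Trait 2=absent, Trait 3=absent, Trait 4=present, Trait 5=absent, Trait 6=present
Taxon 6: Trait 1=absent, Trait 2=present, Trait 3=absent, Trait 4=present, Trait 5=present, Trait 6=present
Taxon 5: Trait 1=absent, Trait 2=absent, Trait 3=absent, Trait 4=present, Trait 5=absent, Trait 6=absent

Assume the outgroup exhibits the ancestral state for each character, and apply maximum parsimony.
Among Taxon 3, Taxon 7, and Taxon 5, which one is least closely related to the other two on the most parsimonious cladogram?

Character polarity is set by the outgroup: the derived state is whichever differs from the outgroup's state, so for Trait 1, Trait 3 the derived state is 'absent', and for the remaining characters it is 'present'.
Trait 1 (derived state 'absent') is shared by Taxon 3, Taxon 5, and Taxon 6 — a synapomorphy uniting that clade.
Trait 2: derived state 'present' in Taxon 6 only — an autapomorphy, so it tells us nothing about relationships among taxa.
Trait 3 (derived state 'absent') is shared by Taxon 3, Taxon 5, Taxon 6, and Taxon 8 — a synapomorphy uniting that clade.
All ingroup taxa share the derived state 'present' for Trait 4; it defines the ingroup but does not resolve relationships within it.
Trait 5 (derived state 'present') is unique to Taxon 6 (autapomorphy; uninformative for grouping).
Trait 6 (derived state 'present') is shared by Taxon 3 and Taxon 6 — a synapomorphy uniting that clade.
Most parsimonious ingroup topology: ((Taxon 8,((Taxon 3,Taxon 6),Taxon 5)),Taxon 7).
Taxon 5 and Taxon 3 share a more recent common ancestor with each other than either does with Taxon 7, so Taxon 7 is the least closely related of the three.

Taxon 7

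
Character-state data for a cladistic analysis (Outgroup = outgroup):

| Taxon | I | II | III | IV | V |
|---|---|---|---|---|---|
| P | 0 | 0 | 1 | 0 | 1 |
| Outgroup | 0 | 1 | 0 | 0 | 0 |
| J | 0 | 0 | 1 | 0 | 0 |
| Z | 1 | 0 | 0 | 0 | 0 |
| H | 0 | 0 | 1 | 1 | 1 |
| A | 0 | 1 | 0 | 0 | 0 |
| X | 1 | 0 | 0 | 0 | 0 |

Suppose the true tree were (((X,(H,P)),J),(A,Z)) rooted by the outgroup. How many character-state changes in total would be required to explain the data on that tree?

Map each character onto (((X,(H,P)),J),(A,Z)) (rooted by Outgroup) and count the minimum state changes it requires (Fitch parsimony):
I: 2; II: 2; III: 2; IV: 1; V: 1.
Total tree length = 8.

8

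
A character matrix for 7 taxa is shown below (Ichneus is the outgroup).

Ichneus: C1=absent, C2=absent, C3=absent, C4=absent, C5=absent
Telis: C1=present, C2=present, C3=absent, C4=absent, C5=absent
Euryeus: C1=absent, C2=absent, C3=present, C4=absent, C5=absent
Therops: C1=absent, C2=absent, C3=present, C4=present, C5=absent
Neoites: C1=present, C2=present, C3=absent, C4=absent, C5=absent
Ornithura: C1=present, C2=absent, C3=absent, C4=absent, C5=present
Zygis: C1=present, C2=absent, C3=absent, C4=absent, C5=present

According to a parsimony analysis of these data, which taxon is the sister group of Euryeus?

Therops

The outgroup has state 'absent' for every character, so 'present' is the derived state throughout.
Only Neoites, Ornithura, Telis, and Zygis show the derived state 'present' for C1, supporting them as a clade.
C2: derived state 'present' in Neoites and Telis only — synapomorphy for {Neoites, Telis}.
C3: derived state 'present' in Euryeus and Therops only — synapomorphy for {Euryeus, Therops}.
C4: derived state 'present' in Therops only — an autapomorphy, so it tells us nothing about relationships among taxa.
Only Ornithura and Zygis show the derived state 'present' for C5, supporting them as a clade.
Most parsimonious ingroup topology: (((Telis,Neoites),(Ornithura,Zygis)),(Euryeus,Therops)).
Euryeus and Therops form a cherry on this tree, so they are sister taxa.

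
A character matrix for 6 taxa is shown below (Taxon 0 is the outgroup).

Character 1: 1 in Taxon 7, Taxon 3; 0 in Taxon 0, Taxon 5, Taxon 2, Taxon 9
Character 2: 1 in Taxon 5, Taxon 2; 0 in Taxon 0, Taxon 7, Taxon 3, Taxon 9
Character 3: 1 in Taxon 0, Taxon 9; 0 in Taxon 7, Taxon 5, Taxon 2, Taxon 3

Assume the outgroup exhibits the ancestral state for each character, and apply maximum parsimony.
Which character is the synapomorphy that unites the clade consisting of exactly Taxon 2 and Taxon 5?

Character 2

Character polarity is set by the outgroup: the derived state is whichever differs from the outgroup's state, so for Character 3 the derived state is '0', and for the remaining characters it is '1'.
Only Taxon 3 and Taxon 7 show the derived state '1' for Character 1, supporting them as a clade.
Character 2 (derived state '1') is shared by Taxon 2 and Taxon 5 — a synapomorphy uniting that clade.
Only Taxon 2, Taxon 3, Taxon 5, and Taxon 7 show the derived state '0' for Character 3, supporting them as a clade.
Most parsimonious ingroup topology: (((Taxon 7,Taxon 3),(Taxon 5,Taxon 2)),Taxon 9).
The clade {Taxon 2, Taxon 5} is supported by Character 2: its derived state '1' occurs in exactly those taxa and in no other taxon (including the outgroup).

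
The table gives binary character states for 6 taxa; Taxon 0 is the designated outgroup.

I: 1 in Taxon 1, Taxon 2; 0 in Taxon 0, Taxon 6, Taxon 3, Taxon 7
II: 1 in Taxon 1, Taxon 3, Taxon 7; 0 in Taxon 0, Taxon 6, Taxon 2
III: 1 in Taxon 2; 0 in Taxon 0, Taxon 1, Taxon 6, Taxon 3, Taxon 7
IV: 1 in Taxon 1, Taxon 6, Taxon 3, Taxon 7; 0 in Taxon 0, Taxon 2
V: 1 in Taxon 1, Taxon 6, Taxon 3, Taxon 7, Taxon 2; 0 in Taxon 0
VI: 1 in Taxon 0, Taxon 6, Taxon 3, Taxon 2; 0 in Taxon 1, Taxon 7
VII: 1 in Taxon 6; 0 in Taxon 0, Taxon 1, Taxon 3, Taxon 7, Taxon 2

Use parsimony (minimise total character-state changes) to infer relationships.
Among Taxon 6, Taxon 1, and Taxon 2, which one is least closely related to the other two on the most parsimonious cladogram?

Character polarity is set by the outgroup: the derived state is whichever differs from the outgroup's state, so for VI the derived state is '0', and for the remaining characters it is '1'.
I groups Taxon 1 and Taxon 2, which is incompatible with the clades supported by the remaining characters; treating it as convergent (homoplasy) costs fewer steps than any alternative tree.
II: derived state '1' in Taxon 1, Taxon 3, and Taxon 7 only — synapomorphy for {Taxon 1, Taxon 3, Taxon 7}.
III: derived state '1' in Taxon 2 only — an autapomorphy, so it tells us nothing about relationships among taxa.
IV (derived state '1') is shared by Taxon 1, Taxon 3, Taxon 6, and Taxon 7 — a synapomorphy uniting that clade.
All ingroup taxa share the derived state '1' for V; it defines the ingroup but does not resolve relationships within it.
Only Taxon 1 and Taxon 7 show the derived state '0' for VI, supporting them as a clade.
VII: derived state '1' in Taxon 6 only — an autapomorphy, so it tells us nothing about relationships among taxa.
Most parsimonious ingroup topology: ((((Taxon 1,Taxon 7),Taxon 3),Taxon 6),Taxon 2).
Taxon 6 and Taxon 1 share a more recent common ancestor with each other than either does with Taxon 2, so Taxon 2 is the least closely related of the three.

Taxon 2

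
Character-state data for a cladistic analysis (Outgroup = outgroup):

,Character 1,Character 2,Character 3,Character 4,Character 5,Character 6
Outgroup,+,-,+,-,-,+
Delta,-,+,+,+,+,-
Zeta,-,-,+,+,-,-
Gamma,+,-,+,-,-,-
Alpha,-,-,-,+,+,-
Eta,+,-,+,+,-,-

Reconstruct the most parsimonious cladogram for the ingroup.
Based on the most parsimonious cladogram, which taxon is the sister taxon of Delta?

Character polarity is set by the outgroup: the derived state is whichever differs from the outgroup's state, so for Character 1, Character 3, Character 6 the derived state is '-', and for the remaining characters it is '+'.
Only Alpha, Delta, and Zeta show the derived state '-' for Character 1, supporting them as a clade.
Character 2: derived state '+' in Delta only — an autapomorphy, so it tells us nothing about relationships among taxa.
Character 3: derived state '-' in Alpha only — an autapomorphy, so it tells us nothing about relationships among taxa.
Character 4: derived state '+' in Alpha, Delta, Eta, and Zeta only — synapomorphy for {Alpha, Delta, Eta, Zeta}.
Character 5 (derived state '+') is shared by Alpha and Delta — a synapomorphy uniting that clade.
Character 6 (derived state '-') is shared by all ingroup taxa — unites the whole ingroup.
Most parsimonious ingroup topology: ((Eta,(Zeta,(Delta,Alpha))),Gamma).
Delta and Alpha form a cherry on this tree, so they are sister taxa.

Alpha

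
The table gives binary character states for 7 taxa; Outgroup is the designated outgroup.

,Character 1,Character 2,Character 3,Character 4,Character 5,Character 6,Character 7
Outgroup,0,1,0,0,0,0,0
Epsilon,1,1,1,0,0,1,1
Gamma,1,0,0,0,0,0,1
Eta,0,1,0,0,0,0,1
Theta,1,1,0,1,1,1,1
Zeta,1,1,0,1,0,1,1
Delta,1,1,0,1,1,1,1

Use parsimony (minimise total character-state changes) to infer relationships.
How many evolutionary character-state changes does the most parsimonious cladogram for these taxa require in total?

Character polarity is set by the outgroup: the derived state is whichever differs from the outgroup's state, so for Character 2 the derived state is '0', and for the remaining characters it is '1'.
Only Delta, Epsilon, Gamma, Theta, and Zeta show the derived state '1' for Character 1, supporting them as a clade.
Character 2 (derived state '0') is unique to Gamma (autapomorphy; uninformative for grouping).
Character 3 (derived state '1') is unique to Epsilon (autapomorphy; uninformative for grouping).
Character 4: derived state '1' in Delta, Theta, and Zeta only — synapomorphy for {Delta, Theta, Zeta}.
Character 5 (derived state '1') is shared by Delta and Theta — a synapomorphy uniting that clade.
Character 6 (derived state '1') is shared by Delta, Epsilon, Theta, and Zeta — a synapomorphy uniting that clade.
Character 7 (derived state '1') is shared by all ingroup taxa — unites the whole ingroup.
Most parsimonious ingroup topology: (((Epsilon,((Theta,Delta),Zeta)),Gamma),Eta).
Changes per character on this tree: Character 1: 1; Character 2: 1; Character 3: 1; Character 4: 1; Character 5: 1; Character 6: 1; Character 7: 1.
Total = 7.

7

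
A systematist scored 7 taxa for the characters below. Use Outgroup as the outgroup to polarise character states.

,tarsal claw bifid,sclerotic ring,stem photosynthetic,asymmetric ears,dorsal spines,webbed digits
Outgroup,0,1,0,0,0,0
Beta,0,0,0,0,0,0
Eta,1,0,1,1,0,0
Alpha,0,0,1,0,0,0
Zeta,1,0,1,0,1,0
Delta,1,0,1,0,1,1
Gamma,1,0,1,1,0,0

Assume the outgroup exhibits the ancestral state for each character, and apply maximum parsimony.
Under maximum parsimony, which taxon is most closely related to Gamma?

Character polarity is set by the outgroup: the derived state is whichever differs from the outgroup's state, so for sclerotic ring the derived state is '0', and for the remaining characters it is '1'.
Only Delta, Eta, Gamma, and Zeta show the derived state '1' for tarsal claw bifid, supporting them as a clade.
sclerotic ring (derived state '0') is shared by all ingroup taxa — unites the whole ingroup.
Only Alpha, Delta, Eta, Gamma, and Zeta show the derived state '1' for stem photosynthetic, supporting them as a clade.
Only Eta and Gamma show the derived state '1' for asymmetric ears, supporting them as a clade.
Only Delta and Zeta show the derived state '1' for dorsal spines, supporting them as a clade.
webbed digits (derived state '1') is unique to Delta (autapomorphy; uninformative for grouping).
Most parsimonious ingroup topology: (Beta,(((Eta,Gamma),(Zeta,Delta)),Alpha)).
Gamma and Eta form a cherry on this tree, so they are sister taxa.

Eta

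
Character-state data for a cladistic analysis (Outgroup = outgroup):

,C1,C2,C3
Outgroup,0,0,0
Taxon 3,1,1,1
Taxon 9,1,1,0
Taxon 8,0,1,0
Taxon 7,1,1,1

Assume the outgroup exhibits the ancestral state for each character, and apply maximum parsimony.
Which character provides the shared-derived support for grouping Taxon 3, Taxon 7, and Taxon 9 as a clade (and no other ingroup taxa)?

The outgroup has state '0' for every character, so '1' is the derived state throughout.
Only Taxon 3, Taxon 7, and Taxon 9 show the derived state '1' for C1, supporting them as a clade.
All ingroup taxa share the derived state '1' for C2; it defines the ingroup but does not resolve relationships within it.
C3 (derived state '1') is shared by Taxon 3 and Taxon 7 — a synapomorphy uniting that clade.
Most parsimonious ingroup topology: (((Taxon 3,Taxon 7),Taxon 9),Taxon 8).
The clade {Taxon 3, Taxon 7, Taxon 9} is supported by C1: its derived state '1' occurs in exactly those taxa and in no other taxon (including the outgroup).

C1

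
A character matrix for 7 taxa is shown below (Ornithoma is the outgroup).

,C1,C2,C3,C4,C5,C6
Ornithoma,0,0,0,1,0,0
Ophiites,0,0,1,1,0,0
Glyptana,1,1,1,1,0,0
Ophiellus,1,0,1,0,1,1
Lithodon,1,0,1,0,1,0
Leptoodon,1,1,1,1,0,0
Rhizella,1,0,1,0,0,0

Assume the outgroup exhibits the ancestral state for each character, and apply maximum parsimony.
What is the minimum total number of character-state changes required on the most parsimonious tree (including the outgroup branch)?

6

Character polarity is set by the outgroup: the derived state is whichever differs from the outgroup's state, so for C4 the derived state is '0', and for the remaining characters it is '1'.
C1: derived state '1' in Glyptana, Leptoodon, Lithodon, Ophiellus, and Rhizella only — synapomorphy for {Glyptana, Leptoodon, Lithodon, Ophiellus, Rhizella}.
Only Glyptana and Leptoodon show the derived state '1' for C2, supporting them as a clade.
All ingroup taxa share the derived state '1' for C3; it defines the ingroup but does not resolve relationships within it.
C4 (derived state '0') is shared by Lithodon, Ophiellus, and Rhizella — a synapomorphy uniting that clade.
Only Lithodon and Ophiellus show the derived state '1' for C5, supporting them as a clade.
C6: derived state '1' in Ophiellus only — an autapomorphy, so it tells us nothing about relationships among taxa.
Most parsimonious ingroup topology: (Ophiites,((Glyptana,Leptoodon),((Ophiellus,Lithodon),Rhizella))).
Changes per character on this tree: C1: 1; C2: 1; C3: 1; C4: 1; C5: 1; C6: 1.
Total = 6.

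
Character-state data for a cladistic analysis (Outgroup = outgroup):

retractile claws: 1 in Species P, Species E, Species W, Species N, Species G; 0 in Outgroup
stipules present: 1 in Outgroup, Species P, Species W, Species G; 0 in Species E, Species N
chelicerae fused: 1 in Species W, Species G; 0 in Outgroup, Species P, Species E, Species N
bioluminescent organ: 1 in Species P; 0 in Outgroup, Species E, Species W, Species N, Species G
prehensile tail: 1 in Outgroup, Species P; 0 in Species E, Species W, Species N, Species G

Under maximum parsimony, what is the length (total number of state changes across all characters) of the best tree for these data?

Character polarity is set by the outgroup: the derived state is whichever differs from the outgroup's state, so for stipules present, prehensile tail the derived state is '0', and for the remaining characters it is '1'.
retractile claws (derived state '1') is shared by all ingroup taxa — unites the whole ingroup.
stipules present (derived state '0') is shared by Species E and Species N — a synapomorphy uniting that clade.
chelicerae fused (derived state '1') is shared by Species G and Species W — a synapomorphy uniting that clade.
bioluminescent organ: derived state '1' in Species P only — an autapomorphy, so it tells us nothing about relationships among taxa.
Only Species E, Species G, Species N, and Species W show the derived state '0' for prehensile tail, supporting them as a clade.
Most parsimonious ingroup topology: (((Species G,Species W),(Species E,Species N)),Species P).
Changes per character on this tree: retractile claws: 1; stipules present: 1; chelicerae fused: 1; bioluminescent organ: 1; prehensile tail: 1.
Total = 5.

5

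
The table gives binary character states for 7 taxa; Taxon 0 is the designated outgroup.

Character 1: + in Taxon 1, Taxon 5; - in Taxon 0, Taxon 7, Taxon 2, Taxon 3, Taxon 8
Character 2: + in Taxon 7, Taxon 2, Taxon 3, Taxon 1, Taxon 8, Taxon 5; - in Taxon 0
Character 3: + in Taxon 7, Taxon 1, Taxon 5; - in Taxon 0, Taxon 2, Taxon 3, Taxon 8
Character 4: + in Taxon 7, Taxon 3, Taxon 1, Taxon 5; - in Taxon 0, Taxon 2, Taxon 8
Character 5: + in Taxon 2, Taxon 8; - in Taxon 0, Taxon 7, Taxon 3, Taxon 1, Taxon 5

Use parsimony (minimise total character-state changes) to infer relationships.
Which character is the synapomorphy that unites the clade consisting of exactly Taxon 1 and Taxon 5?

The outgroup has state '-' for every character, so '+' is the derived state throughout.
Character 1: derived state '+' in Taxon 1 and Taxon 5 only — synapomorphy for {Taxon 1, Taxon 5}.
Character 2 (derived state '+') is shared by all ingroup taxa — unites the whole ingroup.
Only Taxon 1, Taxon 5, and Taxon 7 show the derived state '+' for Character 3, supporting them as a clade.
Character 4 (derived state '+') is shared by Taxon 1, Taxon 3, Taxon 5, and Taxon 7 — a synapomorphy uniting that clade.
Character 5: derived state '+' in Taxon 2 and Taxon 8 only — synapomorphy for {Taxon 2, Taxon 8}.
Most parsimonious ingroup topology: (((Taxon 7,(Taxon 1,Taxon 5)),Taxon 3),(Taxon 2,Taxon 8)).
The clade {Taxon 1, Taxon 5} is supported by Character 1: its derived state '+' occurs in exactly those taxa and in no other taxon (including the outgroup).

Character 1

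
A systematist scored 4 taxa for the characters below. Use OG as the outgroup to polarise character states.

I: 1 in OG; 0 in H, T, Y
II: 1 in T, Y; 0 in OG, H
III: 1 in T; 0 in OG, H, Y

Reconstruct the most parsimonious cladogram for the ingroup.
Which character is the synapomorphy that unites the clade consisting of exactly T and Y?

Character polarity is set by the outgroup: the derived state is whichever differs from the outgroup's state, so for I the derived state is '0', and for the remaining characters it is '1'.
I (derived state '0') is shared by all ingroup taxa — unites the whole ingroup.
II (derived state '1') is shared by T and Y — a synapomorphy uniting that clade.
III: derived state '1' in T only — an autapomorphy, so it tells us nothing about relationships among taxa.
Most parsimonious ingroup topology: (H,(T,Y)).
The clade {T, Y} is supported by II: its derived state '1' occurs in exactly those taxa and in no other taxon (including the outgroup).

II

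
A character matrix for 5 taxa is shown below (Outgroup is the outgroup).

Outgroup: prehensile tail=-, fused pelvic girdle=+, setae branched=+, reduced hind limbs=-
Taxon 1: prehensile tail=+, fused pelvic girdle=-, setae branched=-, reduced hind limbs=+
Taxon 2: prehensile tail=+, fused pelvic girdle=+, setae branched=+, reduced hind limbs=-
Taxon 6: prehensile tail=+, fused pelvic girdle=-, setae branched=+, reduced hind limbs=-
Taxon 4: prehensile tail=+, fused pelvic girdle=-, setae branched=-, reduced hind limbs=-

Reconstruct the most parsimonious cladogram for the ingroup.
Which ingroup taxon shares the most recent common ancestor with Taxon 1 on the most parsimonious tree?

Taxon 4

Character polarity is set by the outgroup: the derived state is whichever differs from the outgroup's state, so for fused pelvic girdle, setae branched the derived state is '-', and for the remaining characters it is '+'.
All ingroup taxa share the derived state '+' for prehensile tail; it defines the ingroup but does not resolve relationships within it.
fused pelvic girdle: derived state '-' in Taxon 1, Taxon 4, and Taxon 6 only — synapomorphy for {Taxon 1, Taxon 4, Taxon 6}.
setae branched (derived state '-') is shared by Taxon 1 and Taxon 4 — a synapomorphy uniting that clade.
reduced hind limbs: derived state '+' in Taxon 1 only — an autapomorphy, so it tells us nothing about relationships among taxa.
Most parsimonious ingroup topology: (((Taxon 1,Taxon 4),Taxon 6),Taxon 2).
Taxon 1 and Taxon 4 form a cherry on this tree, so they are sister taxa.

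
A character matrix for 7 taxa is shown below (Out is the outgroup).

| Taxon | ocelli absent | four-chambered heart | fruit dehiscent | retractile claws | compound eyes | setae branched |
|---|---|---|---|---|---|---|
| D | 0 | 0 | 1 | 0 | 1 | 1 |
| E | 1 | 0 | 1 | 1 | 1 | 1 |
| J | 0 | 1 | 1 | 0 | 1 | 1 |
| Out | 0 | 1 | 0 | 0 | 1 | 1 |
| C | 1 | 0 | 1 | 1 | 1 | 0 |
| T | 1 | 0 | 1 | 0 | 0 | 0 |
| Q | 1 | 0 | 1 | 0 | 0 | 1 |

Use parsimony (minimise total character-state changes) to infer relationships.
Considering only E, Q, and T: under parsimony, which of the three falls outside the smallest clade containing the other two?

Character polarity is set by the outgroup: the derived state is whichever differs from the outgroup's state, so for four-chambered heart, compound eyes, setae branched the derived state is '0', and for the remaining characters it is '1'.
ocelli absent (derived state '1') is shared by C, E, Q, and T — a synapomorphy uniting that clade.
four-chambered heart (derived state '0') is shared by C, D, E, Q, and T — a synapomorphy uniting that clade.
fruit dehiscent (derived state '1') is shared by all ingroup taxa — unites the whole ingroup.
Only C and E show the derived state '1' for retractile claws, supporting them as a clade.
Only Q and T show the derived state '0' for compound eyes, supporting them as a clade.
setae branched groups C and T, which is incompatible with the clades supported by the remaining characters; treating it as convergent (homoplasy) costs fewer steps than any alternative tree.
Most parsimonious ingroup topology: ((((C,E),(T,Q)),D),J).
T and Q share a more recent common ancestor with each other than either does with E, so E is the least closely related of the three.

E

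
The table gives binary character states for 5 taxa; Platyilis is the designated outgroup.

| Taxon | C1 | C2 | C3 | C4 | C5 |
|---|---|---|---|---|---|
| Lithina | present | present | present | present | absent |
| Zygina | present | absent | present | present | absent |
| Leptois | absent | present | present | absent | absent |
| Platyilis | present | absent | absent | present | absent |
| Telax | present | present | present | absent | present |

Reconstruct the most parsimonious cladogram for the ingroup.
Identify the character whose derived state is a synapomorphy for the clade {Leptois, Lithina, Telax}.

C2

Character polarity is set by the outgroup: the derived state is whichever differs from the outgroup's state, so for C1, C4 the derived state is 'absent', and for the remaining characters it is 'present'.
C1 (derived state 'absent') is unique to Leptois (autapomorphy; uninformative for grouping).
Only Leptois, Lithina, and Telax show the derived state 'present' for C2, supporting them as a clade.
All ingroup taxa share the derived state 'present' for C3; it defines the ingroup but does not resolve relationships within it.
C4 (derived state 'absent') is shared by Leptois and Telax — a synapomorphy uniting that clade.
C5: derived state 'present' in Telax only — an autapomorphy, so it tells us nothing about relationships among taxa.
Most parsimonious ingroup topology: (Zygina,((Telax,Leptois),Lithina)).
The clade {Leptois, Lithina, Telax} is supported by C2: its derived state 'present' occurs in exactly those taxa and in no other taxon (including the outgroup).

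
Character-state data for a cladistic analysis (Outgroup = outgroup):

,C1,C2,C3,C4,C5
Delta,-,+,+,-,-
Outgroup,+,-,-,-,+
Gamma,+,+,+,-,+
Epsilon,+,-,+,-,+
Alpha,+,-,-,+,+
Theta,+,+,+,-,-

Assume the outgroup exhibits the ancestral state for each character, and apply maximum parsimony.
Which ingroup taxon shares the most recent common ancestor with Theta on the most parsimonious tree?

Character polarity is set by the outgroup: the derived state is whichever differs from the outgroup's state, so for C1, C5 the derived state is '-', and for the remaining characters it is '+'.
C1: derived state '-' in Delta only — an autapomorphy, so it tells us nothing about relationships among taxa.
C2 (derived state '+') is shared by Delta, Gamma, and Theta — a synapomorphy uniting that clade.
C3: derived state '+' in Delta, Epsilon, Gamma, and Theta only — synapomorphy for {Delta, Epsilon, Gamma, Theta}.
C4: derived state '+' in Alpha only — an autapomorphy, so it tells us nothing about relationships among taxa.
Only Delta and Theta show the derived state '-' for C5, supporting them as a clade.
Most parsimonious ingroup topology: ((((Delta,Theta),Gamma),Epsilon),Alpha).
Theta and Delta form a cherry on this tree, so they are sister taxa.

Delta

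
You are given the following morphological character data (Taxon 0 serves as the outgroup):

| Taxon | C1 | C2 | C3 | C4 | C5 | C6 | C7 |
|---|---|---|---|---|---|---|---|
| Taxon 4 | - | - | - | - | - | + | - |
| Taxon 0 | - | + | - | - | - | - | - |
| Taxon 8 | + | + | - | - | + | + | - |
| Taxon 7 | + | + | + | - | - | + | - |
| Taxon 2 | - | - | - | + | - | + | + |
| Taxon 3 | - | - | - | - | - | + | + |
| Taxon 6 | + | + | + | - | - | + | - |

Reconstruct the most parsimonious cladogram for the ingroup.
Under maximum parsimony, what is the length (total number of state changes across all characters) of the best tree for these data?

Character polarity is set by the outgroup: the derived state is whichever differs from the outgroup's state, so for C2 the derived state is '-', and for the remaining characters it is '+'.
Only Taxon 6, Taxon 7, and Taxon 8 show the derived state '+' for C1, supporting them as a clade.
C2 (derived state '-') is shared by Taxon 2, Taxon 3, and Taxon 4 — a synapomorphy uniting that clade.
C3 (derived state '+') is shared by Taxon 6 and Taxon 7 — a synapomorphy uniting that clade.
C4: derived state '+' in Taxon 2 only — an autapomorphy, so it tells us nothing about relationships among taxa.
C5: derived state '+' in Taxon 8 only — an autapomorphy, so it tells us nothing about relationships among taxa.
All ingroup taxa share the derived state '+' for C6; it defines the ingroup but does not resolve relationships within it.
C7 (derived state '+') is shared by Taxon 2 and Taxon 3 — a synapomorphy uniting that clade.
Most parsimonious ingroup topology: (((Taxon 7,Taxon 6),Taxon 8),((Taxon 2,Taxon 3),Taxon 4)).
Changes per character on this tree: C1: 1; C2: 1; C3: 1; C4: 1; C5: 1; C6: 1; C7: 1.
Total = 7.

7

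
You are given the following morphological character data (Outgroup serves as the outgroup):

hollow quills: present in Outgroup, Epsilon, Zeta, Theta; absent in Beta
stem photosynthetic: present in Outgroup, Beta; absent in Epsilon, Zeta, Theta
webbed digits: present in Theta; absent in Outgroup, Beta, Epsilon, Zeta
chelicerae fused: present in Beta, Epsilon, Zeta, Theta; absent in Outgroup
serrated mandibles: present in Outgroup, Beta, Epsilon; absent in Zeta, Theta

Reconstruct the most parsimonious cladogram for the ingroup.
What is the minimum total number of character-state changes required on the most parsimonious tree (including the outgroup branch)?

Character polarity is set by the outgroup: the derived state is whichever differs from the outgroup's state, so for hollow quills, stem photosynthetic, serrated mandibles the derived state is 'absent', and for the remaining characters it is 'present'.
hollow quills (derived state 'absent') is unique to Beta (autapomorphy; uninformative for grouping).
Only Epsilon, Theta, and Zeta show the derived state 'absent' for stem photosynthetic, supporting them as a clade.
webbed digits (derived state 'present') is unique to Theta (autapomorphy; uninformative for grouping).
All ingroup taxa share the derived state 'present' for chelicerae fused; it defines the ingroup but does not resolve relationships within it.
serrated mandibles: derived state 'absent' in Theta and Zeta only — synapomorphy for {Theta, Zeta}.
Most parsimonious ingroup topology: (Beta,(Epsilon,(Zeta,Theta))).
Changes per character on this tree: hollow quills: 1; stem photosynthetic: 1; webbed digits: 1; chelicerae fused: 1; serrated mandibles: 1.
Total = 5.

5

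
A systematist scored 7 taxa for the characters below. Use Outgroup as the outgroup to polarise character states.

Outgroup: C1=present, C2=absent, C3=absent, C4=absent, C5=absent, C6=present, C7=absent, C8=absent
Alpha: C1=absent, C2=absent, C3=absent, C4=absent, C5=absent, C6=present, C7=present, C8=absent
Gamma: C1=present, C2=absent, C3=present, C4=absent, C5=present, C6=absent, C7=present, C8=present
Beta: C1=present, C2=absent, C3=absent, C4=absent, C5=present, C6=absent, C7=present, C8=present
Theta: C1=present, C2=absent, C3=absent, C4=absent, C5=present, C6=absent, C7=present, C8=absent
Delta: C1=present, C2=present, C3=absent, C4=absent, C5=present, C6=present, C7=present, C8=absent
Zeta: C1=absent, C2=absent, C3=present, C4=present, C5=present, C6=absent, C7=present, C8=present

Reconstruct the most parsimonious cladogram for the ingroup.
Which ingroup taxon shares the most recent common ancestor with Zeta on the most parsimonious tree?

Character polarity is set by the outgroup: the derived state is whichever differs from the outgroup's state, so for C1, C6 the derived state is 'absent', and for the remaining characters it is 'present'.
C1 groups Alpha and Zeta, which is incompatible with the clades supported by the remaining characters; treating it as convergent (homoplasy) costs fewer steps than any alternative tree.
C2: derived state 'present' in Delta only — an autapomorphy, so it tells us nothing about relationships among taxa.
Only Gamma and Zeta show the derived state 'present' for C3, supporting them as a clade.
C4 (derived state 'present') is unique to Zeta (autapomorphy; uninformative for grouping).
Only Beta, Delta, Gamma, Theta, and Zeta show the derived state 'present' for C5, supporting them as a clade.
Only Beta, Gamma, Theta, and Zeta show the derived state 'absent' for C6, supporting them as a clade.
All ingroup taxa share the derived state 'present' for C7; it defines the ingroup but does not resolve relationships within it.
C8 (derived state 'present') is shared by Beta, Gamma, and Zeta — a synapomorphy uniting that clade.
Most parsimonious ingroup topology: (Alpha,((((Gamma,Zeta),Beta),Theta),Delta)).
Zeta and Gamma form a cherry on this tree, so they are sister taxa.

Gamma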